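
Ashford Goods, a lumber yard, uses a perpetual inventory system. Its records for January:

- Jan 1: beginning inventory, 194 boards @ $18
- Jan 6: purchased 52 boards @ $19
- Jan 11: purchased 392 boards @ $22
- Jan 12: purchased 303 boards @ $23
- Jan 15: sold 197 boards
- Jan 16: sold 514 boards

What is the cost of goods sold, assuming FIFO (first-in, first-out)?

Jan 15, 197 sold [FIFO — oldest first]: 194 @ $18 + 3 @ $19 = $3,549
Jan 16, 514 sold [FIFO — oldest first]: 49 @ $19 + 392 @ $22 + 73 @ $23 = $11,234
Total COGS = $3,549 + $11,234 = $14,783
Ending inventory: 230 @ $23 = $5,290

COGS = $14,783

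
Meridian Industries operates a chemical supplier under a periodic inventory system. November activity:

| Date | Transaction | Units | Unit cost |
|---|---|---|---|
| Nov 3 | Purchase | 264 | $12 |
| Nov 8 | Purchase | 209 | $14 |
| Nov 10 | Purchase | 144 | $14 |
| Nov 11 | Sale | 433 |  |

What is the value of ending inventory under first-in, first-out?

Nov 11, 433 sold [FIFO — oldest first]: 264 @ $12 + 169 @ $14 = $5,534
Ending inventory: 40 @ $14 + 144 @ $14 = $2,576

Ending inventory = $2,576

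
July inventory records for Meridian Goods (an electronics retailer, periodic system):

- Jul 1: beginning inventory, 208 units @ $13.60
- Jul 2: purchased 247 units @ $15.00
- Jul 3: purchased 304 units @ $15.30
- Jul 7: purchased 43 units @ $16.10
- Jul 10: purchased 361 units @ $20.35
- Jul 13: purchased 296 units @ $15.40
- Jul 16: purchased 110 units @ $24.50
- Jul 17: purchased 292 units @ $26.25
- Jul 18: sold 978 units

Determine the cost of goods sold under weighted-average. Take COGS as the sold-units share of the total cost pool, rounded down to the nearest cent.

COGS = $17,942.46

Jul 18, sell 978: 978/1861 × $34,142.05 → $17,942.46
Ending inventory (cost pool remaining) = $16,199.59
Check: goods available $34,142.05 = COGS $17,942.46 + ending $16,199.59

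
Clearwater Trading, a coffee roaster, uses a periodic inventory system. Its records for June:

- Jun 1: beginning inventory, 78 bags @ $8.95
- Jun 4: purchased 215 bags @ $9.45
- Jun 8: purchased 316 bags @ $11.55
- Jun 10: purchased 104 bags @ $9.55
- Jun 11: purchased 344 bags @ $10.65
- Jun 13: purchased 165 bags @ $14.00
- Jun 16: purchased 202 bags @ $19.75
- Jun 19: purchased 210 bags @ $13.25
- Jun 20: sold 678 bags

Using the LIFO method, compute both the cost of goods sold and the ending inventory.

Jun 20, 678 sold [LIFO — newest first]: 210 @ $13.25 + 202 @ $19.75 + 165 @ $14.00 + 101 @ $10.65 = $10,157.65
Ending inventory: 78 @ $8.95 + 215 @ $9.45 + 316 @ $11.55 + 104 @ $9.55 + 243 @ $10.65 = $9,960.80
Check: goods available $20,118.45 = COGS $10,157.65 + ending $9,960.80

COGS = $10,157.65; ending inventory = $9,960.80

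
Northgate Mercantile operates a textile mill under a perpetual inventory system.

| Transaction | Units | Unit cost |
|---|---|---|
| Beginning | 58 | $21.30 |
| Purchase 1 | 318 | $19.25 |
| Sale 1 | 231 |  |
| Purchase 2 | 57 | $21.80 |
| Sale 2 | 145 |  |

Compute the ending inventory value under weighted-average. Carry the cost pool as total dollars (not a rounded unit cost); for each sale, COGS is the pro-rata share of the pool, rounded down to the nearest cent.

Ending inventory = $1,151.21

After Beginning: 58 on hand, pool $1,235.40 (≈ $21.3000 each)
After Purchase 1: 376 on hand, pool $7,356.90 (≈ $19.5662 each)
Sale 1, sell 231: 231/376 × $7,356.90 → $4,519.79
After Purchase 2: 202 on hand, pool $4,079.71 (≈ $20.1966 each)
Sale 2, sell 145: 145/202 × $4,079.71 → $2,928.50
Total COGS = $4,519.79 + $2,928.50 = $7,448.29
Ending inventory (cost pool remaining) = $1,151.21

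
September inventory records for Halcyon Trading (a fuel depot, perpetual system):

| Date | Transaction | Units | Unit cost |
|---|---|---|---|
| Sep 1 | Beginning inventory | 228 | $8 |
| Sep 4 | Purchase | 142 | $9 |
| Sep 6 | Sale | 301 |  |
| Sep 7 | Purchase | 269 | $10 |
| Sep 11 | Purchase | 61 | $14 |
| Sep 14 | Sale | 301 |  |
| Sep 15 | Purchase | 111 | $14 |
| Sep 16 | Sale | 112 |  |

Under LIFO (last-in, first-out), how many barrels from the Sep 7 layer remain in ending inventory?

28

Sep 6, 301 sold [LIFO — newest first]: 142 @ $9 + 159 @ $8 = $2,550
Sep 14, 301 sold [LIFO — newest first]: 61 @ $14 + 240 @ $10 = $3,254
Sep 16, 112 sold [LIFO — newest first]: 111 @ $14 + 1 @ $10 = $1,564
Total COGS = $2,550 + $3,254 + $1,564 = $7,368
Ending inventory: 69 @ $8 + 28 @ $10 = $832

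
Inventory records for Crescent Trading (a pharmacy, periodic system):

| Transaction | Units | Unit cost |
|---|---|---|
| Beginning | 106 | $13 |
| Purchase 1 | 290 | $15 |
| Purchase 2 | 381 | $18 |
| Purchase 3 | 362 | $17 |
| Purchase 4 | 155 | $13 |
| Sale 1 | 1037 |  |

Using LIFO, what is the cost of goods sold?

COGS = $17,112

Sale 1 (1037) [LIFO — newest first]: 155 @ $13 + 362 @ $17 + 381 @ $18 + 139 @ $15 = $17,112
Ending inventory: 106 @ $13 + 151 @ $15 = $3,643
Check: goods available $20,755 = COGS $17,112 + ending $3,643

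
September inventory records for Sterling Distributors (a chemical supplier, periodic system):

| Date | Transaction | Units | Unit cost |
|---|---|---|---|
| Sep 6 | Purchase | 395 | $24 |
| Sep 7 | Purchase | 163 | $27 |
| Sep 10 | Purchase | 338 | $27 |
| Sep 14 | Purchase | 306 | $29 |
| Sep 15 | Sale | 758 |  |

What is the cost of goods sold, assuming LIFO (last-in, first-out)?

COGS = $21,078

Sep 15, 758 sold [LIFO — newest first]: 306 @ $29 + 338 @ $27 + 114 @ $27 = $21,078
Ending inventory: 395 @ $24 + 49 @ $27 = $10,803
Check: goods available $31,881 = COGS $21,078 + ending $10,803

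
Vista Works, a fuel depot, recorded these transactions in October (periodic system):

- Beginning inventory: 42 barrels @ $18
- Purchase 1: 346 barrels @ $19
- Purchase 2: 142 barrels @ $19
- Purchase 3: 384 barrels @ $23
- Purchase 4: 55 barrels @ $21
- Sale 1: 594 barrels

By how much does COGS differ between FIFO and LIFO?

$1,432

FIFO COGS: 42 @ $18 + 346 @ $19 + 142 @ $19 + 64 @ $23 = $11,500
LIFO COGS: 55 @ $21 + 384 @ $23 + 142 @ $19 + 13 @ $19 = $12,932
Difference = |$11,500 − $12,932| = $1,432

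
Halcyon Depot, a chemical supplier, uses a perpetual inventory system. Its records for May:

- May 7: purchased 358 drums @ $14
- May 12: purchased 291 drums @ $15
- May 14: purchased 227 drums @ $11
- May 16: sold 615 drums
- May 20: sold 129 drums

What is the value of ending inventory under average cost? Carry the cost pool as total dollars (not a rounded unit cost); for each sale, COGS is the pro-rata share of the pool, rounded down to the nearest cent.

Ending inventory = $1,789.24

After May 7: 358 on hand, pool $5,012.00 (≈ $14.0000 each)
After May 12: 649 on hand, pool $9,377.00 (≈ $14.4484 each)
After May 14: 876 on hand, pool $11,874.00 (≈ $13.5548 each)
May 16, sell 615: 615/876 × $11,874.00 → $8,336.19
May 20, sell 129: 129/261 × $3,537.81 → $1,748.57
Total COGS = $8,336.19 + $1,748.57 = $10,084.76
Ending inventory (cost pool remaining) = $1,789.24
Check: goods available $11,874.00 = COGS $10,084.76 + ending $1,789.24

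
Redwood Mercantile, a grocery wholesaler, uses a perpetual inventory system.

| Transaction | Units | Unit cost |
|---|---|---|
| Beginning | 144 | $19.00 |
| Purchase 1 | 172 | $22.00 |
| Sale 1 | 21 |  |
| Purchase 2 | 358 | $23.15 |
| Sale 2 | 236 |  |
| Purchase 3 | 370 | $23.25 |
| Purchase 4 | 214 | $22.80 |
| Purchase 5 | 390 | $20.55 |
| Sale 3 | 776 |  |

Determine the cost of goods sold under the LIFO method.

Sale 1 (21) [LIFO — newest first]: 21 @ $22.00 = $462.00
Sale 2 (236) [LIFO — newest first]: 236 @ $23.15 = $5,463.40
Sale 3 (776) [LIFO — newest first]: 390 @ $20.55 + 214 @ $22.80 + 172 @ $23.25 = $16,892.70
Total COGS = $462.00 + $5,463.40 + $16,892.70 = $22,818.10
Ending inventory: 144 @ $19.00 + 151 @ $22.00 + 122 @ $23.15 + 198 @ $23.25 = $13,485.80
Check: goods available $36,303.90 = COGS $22,818.10 + ending $13,485.80

COGS = $22,818.10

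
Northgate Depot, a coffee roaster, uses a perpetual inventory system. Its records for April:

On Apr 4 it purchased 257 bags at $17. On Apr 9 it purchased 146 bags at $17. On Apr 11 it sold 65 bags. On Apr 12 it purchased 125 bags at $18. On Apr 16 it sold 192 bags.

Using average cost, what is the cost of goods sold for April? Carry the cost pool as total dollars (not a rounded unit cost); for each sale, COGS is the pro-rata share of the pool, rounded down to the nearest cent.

COGS = $4,420.83

After Apr 4: 257 on hand, pool $4,369.00 (≈ $17.0000 each)
After Apr 9: 403 on hand, pool $6,851.00 (≈ $17.0000 each)
Apr 11, sell 65: 65/403 × $6,851.00 → $1,105.00
After Apr 12: 463 on hand, pool $7,996.00 (≈ $17.2700 each)
Apr 16, sell 192: 192/463 × $7,996.00 → $3,315.83
Total COGS = $1,105.00 + $3,315.83 = $4,420.83
Ending inventory (cost pool remaining) = $4,680.17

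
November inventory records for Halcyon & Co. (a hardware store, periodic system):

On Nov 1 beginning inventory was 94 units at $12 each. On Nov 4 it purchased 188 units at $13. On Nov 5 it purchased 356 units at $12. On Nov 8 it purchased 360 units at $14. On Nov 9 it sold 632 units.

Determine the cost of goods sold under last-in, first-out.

Nov 9, 632 sold [LIFO — newest first]: 360 @ $14 + 272 @ $12 = $8,304
Ending inventory: 94 @ $12 + 188 @ $13 + 84 @ $12 = $4,580

COGS = $8,304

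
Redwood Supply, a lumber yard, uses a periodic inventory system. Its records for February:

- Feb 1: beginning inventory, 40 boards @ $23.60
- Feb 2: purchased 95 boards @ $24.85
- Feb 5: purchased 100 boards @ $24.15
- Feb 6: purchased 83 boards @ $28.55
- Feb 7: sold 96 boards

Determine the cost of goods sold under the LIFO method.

COGS = $2,683.60

Feb 7, 96 sold [LIFO — newest first]: 83 @ $28.55 + 13 @ $24.15 = $2,683.60
Ending inventory: 40 @ $23.60 + 95 @ $24.85 + 87 @ $24.15 = $5,405.80
Check: goods available $8,089.40 = COGS $2,683.60 + ending $5,405.80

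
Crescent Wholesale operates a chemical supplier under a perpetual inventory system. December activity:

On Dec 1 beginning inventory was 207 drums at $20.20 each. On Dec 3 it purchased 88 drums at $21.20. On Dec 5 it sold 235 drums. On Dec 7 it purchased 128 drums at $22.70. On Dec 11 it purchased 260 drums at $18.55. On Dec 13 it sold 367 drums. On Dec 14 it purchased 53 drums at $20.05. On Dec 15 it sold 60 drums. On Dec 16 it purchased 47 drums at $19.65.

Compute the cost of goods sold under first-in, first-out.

COGS = $13,386.05

Dec 5, 235 sold [FIFO — oldest first]: 207 @ $20.20 + 28 @ $21.20 = $4,775.00
Dec 13, 367 sold [FIFO — oldest first]: 60 @ $21.20 + 128 @ $22.70 + 179 @ $18.55 = $7,498.05
Dec 15, 60 sold [FIFO — oldest first]: 60 @ $18.55 = $1,113.00
Total COGS = $4,775.00 + $7,498.05 + $1,113.00 = $13,386.05
Ending inventory: 21 @ $18.55 + 53 @ $20.05 + 47 @ $19.65 = $2,375.75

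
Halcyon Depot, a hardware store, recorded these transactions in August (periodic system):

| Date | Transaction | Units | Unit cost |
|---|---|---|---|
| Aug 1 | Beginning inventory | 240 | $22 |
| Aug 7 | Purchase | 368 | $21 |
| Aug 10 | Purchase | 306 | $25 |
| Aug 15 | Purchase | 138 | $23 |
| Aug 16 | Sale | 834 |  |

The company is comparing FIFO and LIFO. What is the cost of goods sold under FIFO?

COGS = $18,658

FIFO COGS: 240 @ $22 + 368 @ $21 + 226 @ $25 = $18,658
LIFO COGS: 138 @ $23 + 306 @ $25 + 368 @ $21 + 22 @ $22 = $19,036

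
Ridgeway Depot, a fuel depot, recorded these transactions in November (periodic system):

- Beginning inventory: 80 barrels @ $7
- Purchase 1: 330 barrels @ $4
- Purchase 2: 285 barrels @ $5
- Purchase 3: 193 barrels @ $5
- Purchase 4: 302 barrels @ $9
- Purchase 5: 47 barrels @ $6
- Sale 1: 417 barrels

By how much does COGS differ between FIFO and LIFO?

$1,425

FIFO COGS: 80 @ $7 + 330 @ $4 + 7 @ $5 = $1,915
LIFO COGS: 47 @ $6 + 302 @ $9 + 68 @ $5 = $3,340
Difference = |$1,915 − $3,340| = $1,425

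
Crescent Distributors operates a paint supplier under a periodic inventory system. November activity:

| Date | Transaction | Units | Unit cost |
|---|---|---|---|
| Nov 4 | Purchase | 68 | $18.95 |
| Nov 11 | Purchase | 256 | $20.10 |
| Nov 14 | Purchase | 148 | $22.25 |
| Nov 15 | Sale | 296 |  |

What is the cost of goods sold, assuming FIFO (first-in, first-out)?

Nov 15, 296 sold [FIFO — oldest first]: 68 @ $18.95 + 228 @ $20.10 = $5,871.40
Ending inventory: 28 @ $20.10 + 148 @ $22.25 = $3,855.80

COGS = $5,871.40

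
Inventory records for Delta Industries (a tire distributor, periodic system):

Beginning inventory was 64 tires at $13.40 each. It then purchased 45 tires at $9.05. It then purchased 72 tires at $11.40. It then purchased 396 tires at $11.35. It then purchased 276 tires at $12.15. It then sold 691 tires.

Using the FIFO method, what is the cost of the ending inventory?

Ending inventory = $1,968.30

Sale 1 (691) [FIFO — oldest first]: 64 @ $13.40 + 45 @ $9.05 + 72 @ $11.40 + 396 @ $11.35 + 114 @ $12.15 = $7,965.35
Ending inventory: 162 @ $12.15 = $1,968.30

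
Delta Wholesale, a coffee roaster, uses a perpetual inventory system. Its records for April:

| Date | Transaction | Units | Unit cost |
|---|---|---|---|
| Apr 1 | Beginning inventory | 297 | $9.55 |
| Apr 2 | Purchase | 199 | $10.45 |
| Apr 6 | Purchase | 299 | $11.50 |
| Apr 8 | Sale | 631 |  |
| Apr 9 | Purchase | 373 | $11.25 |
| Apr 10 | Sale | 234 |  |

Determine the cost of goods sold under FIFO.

COGS = $9,141.90

Apr 8, 631 sold [FIFO — oldest first]: 297 @ $9.55 + 199 @ $10.45 + 135 @ $11.50 = $6,468.40
Apr 10, 234 sold [FIFO — oldest first]: 164 @ $11.50 + 70 @ $11.25 = $2,673.50
Total COGS = $6,468.40 + $2,673.50 = $9,141.90
Ending inventory: 303 @ $11.25 = $3,408.75
Check: goods available $12,550.65 = COGS $9,141.90 + ending $3,408.75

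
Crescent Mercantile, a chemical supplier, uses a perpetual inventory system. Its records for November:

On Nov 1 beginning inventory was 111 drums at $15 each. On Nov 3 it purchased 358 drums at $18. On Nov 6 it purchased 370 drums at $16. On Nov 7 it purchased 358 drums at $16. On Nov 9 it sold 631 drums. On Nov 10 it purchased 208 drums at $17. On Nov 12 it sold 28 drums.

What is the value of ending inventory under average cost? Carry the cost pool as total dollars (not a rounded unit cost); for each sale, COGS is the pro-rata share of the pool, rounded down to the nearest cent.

After Nov 1: 111 on hand, pool $1,665.00 (≈ $15.0000 each)
After Nov 3: 469 on hand, pool $8,109.00 (≈ $17.2900 each)
After Nov 6: 839 on hand, pool $14,029.00 (≈ $16.7211 each)
After Nov 7: 1197 on hand, pool $19,757.00 (≈ $16.5054 each)
Nov 9, sell 631: 631/1197 × $19,757.00 → $10,414.92
After Nov 10: 774 on hand, pool $12,878.08 (≈ $16.6383 each)
Nov 12, sell 28: 28/774 × $12,878.08 → $465.87
Total COGS = $10,414.92 + $465.87 = $10,880.79
Ending inventory (cost pool remaining) = $12,412.21
Check: goods available $23,293.00 = COGS $10,880.79 + ending $12,412.21

Ending inventory = $12,412.21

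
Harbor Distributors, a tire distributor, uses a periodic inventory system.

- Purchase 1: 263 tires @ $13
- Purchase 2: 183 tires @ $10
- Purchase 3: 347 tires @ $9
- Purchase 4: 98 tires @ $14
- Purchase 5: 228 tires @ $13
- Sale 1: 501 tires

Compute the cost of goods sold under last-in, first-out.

Sale 1 (501) [LIFO — newest first]: 228 @ $13 + 98 @ $14 + 175 @ $9 = $5,911
Ending inventory: 263 @ $13 + 183 @ $10 + 172 @ $9 = $6,797

COGS = $5,911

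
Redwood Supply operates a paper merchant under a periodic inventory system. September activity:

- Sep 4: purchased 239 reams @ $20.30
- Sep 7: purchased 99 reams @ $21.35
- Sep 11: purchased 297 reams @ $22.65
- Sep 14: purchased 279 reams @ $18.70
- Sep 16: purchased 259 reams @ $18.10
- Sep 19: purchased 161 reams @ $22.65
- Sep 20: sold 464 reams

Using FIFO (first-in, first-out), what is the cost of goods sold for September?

Sep 20, 464 sold [FIFO — oldest first]: 239 @ $20.30 + 99 @ $21.35 + 126 @ $22.65 = $9,819.25
Ending inventory: 171 @ $22.65 + 279 @ $18.70 + 259 @ $18.10 + 161 @ $22.65 = $17,425.00

COGS = $9,819.25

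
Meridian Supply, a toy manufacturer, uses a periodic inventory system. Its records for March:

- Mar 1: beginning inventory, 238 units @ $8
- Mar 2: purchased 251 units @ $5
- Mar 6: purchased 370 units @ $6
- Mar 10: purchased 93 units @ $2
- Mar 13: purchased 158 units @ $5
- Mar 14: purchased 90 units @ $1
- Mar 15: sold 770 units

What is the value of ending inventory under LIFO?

Mar 15, 770 sold [LIFO — newest first]: 90 @ $1 + 158 @ $5 + 93 @ $2 + 370 @ $6 + 59 @ $5 = $3,581
Ending inventory: 238 @ $8 + 192 @ $5 = $2,864

Ending inventory = $2,864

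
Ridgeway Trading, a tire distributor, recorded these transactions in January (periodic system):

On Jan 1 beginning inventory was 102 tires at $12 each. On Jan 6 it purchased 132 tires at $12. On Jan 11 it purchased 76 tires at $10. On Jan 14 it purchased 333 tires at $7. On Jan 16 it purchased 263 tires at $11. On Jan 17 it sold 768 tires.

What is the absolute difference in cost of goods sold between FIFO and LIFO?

$138

FIFO COGS: 102 @ $12 + 132 @ $12 + 76 @ $10 + 333 @ $7 + 125 @ $11 = $7,274
LIFO COGS: 263 @ $11 + 333 @ $7 + 76 @ $10 + 96 @ $12 = $7,136
Difference = |$7,274 − $7,136| = $138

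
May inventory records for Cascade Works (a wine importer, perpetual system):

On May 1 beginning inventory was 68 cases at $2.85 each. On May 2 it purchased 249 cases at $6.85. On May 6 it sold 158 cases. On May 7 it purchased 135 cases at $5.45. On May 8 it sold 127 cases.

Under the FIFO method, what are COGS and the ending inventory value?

COGS = $1,680.25; ending inventory = $954.95

May 6, 158 sold [FIFO — oldest first]: 68 @ $2.85 + 90 @ $6.85 = $810.30
May 8, 127 sold [FIFO — oldest first]: 127 @ $6.85 = $869.95
Total COGS = $810.30 + $869.95 = $1,680.25
Ending inventory: 32 @ $6.85 + 135 @ $5.45 = $954.95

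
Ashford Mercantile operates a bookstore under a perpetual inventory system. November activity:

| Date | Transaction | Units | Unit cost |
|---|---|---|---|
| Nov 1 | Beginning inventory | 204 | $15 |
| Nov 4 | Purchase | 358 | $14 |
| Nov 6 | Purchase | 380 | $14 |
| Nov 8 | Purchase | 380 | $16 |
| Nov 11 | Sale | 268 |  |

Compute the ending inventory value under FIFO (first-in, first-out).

Nov 11, 268 sold [FIFO — oldest first]: 204 @ $15 + 64 @ $14 = $3,956
Ending inventory: 294 @ $14 + 380 @ $14 + 380 @ $16 = $15,516
Check: goods available $19,472 = COGS $3,956 + ending $15,516

Ending inventory = $15,516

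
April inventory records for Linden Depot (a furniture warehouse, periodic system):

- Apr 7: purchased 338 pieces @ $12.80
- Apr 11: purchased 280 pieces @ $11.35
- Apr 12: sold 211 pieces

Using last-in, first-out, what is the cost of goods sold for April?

Apr 12, 211 sold [LIFO — newest first]: 211 @ $11.35 = $2,394.85
Ending inventory: 338 @ $12.80 + 69 @ $11.35 = $5,109.55

COGS = $2,394.85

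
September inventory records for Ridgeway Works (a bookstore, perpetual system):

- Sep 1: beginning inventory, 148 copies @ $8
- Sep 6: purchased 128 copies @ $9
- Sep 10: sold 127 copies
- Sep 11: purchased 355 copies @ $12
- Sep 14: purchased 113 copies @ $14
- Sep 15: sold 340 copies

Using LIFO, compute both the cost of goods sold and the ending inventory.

Sep 10, 127 sold [LIFO — newest first]: 127 @ $9 = $1,143
Sep 15, 340 sold [LIFO — newest first]: 113 @ $14 + 227 @ $12 = $4,306
Total COGS = $1,143 + $4,306 = $5,449
Ending inventory: 148 @ $8 + 1 @ $9 + 128 @ $12 = $2,729
Check: goods available $8,178 = COGS $5,449 + ending $2,729

COGS = $5,449; ending inventory = $2,729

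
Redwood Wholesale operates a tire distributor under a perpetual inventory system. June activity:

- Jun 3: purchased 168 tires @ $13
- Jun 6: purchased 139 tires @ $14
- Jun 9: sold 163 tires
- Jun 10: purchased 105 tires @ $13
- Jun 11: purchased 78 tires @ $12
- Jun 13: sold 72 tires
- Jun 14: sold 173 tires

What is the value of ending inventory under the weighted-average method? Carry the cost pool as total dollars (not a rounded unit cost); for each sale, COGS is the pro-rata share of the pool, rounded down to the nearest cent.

After Jun 3: 168 on hand, pool $2,184.00 (≈ $13.0000 each)
After Jun 6: 307 on hand, pool $4,130.00 (≈ $13.4528 each)
Jun 9, sell 163: 163/307 × $4,130.00 → $2,192.80
After Jun 10: 249 on hand, pool $3,302.20 (≈ $13.2618 each)
After Jun 11: 327 on hand, pool $4,238.20 (≈ $12.9609 each)
Jun 13, sell 72: 72/327 × $4,238.20 → $933.18
Jun 14, sell 173: 173/255 × $3,305.02 → $2,242.22
Total COGS = $2,192.80 + $933.18 + $2,242.22 = $5,368.20
Ending inventory (cost pool remaining) = $1,062.80
Check: goods available $6,431.00 = COGS $5,368.20 + ending $1,062.80

Ending inventory = $1,062.80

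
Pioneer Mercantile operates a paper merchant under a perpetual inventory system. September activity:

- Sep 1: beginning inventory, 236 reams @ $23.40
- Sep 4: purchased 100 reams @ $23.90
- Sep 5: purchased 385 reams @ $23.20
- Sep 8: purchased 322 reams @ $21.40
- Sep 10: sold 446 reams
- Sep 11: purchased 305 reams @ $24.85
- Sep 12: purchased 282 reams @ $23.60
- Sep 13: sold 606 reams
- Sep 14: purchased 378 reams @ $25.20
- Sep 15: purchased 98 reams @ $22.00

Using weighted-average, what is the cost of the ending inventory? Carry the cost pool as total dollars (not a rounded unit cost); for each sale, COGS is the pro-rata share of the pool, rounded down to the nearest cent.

Ending inventory = $25,262.74

After Sep 1: 236 on hand, pool $5,522.40 (≈ $23.4000 each)
After Sep 4: 336 on hand, pool $7,912.40 (≈ $23.5488 each)
After Sep 5: 721 on hand, pool $16,844.40 (≈ $23.3626 each)
After Sep 8: 1043 on hand, pool $23,735.20 (≈ $22.7567 each)
Sep 10, sell 446: 446/1043 × $23,735.20 → $10,149.47
After Sep 11: 902 on hand, pool $21,164.98 (≈ $23.4645 each)
After Sep 12: 1184 on hand, pool $27,820.18 (≈ $23.4968 each)
Sep 13, sell 606: 606/1184 × $27,820.18 → $14,239.04
After Sep 14: 956 on hand, pool $23,106.74 (≈ $24.1702 each)
After Sep 15: 1054 on hand, pool $25,262.74 (≈ $23.9684 each)
Total COGS = $10,149.47 + $14,239.04 = $24,388.51
Ending inventory (cost pool remaining) = $25,262.74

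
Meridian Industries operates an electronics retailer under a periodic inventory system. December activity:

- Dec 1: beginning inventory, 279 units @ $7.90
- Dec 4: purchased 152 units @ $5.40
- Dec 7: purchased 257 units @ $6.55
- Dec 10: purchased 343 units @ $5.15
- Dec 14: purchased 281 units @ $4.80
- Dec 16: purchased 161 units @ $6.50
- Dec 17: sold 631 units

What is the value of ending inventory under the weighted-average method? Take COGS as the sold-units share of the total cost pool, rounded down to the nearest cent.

Ending inventory = $5,070.30

Dec 17, sell 631: 631/1473 × $8,870.00 → $3,799.70
Ending inventory (cost pool remaining) = $5,070.30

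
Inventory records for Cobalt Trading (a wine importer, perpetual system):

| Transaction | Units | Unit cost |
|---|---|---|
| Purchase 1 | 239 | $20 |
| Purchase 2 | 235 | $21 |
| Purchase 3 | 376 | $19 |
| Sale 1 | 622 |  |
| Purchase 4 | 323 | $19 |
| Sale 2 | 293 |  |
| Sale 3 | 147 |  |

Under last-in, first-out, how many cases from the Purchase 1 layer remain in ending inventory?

Sale 1 (622) [LIFO — newest first]: 376 @ $19 + 235 @ $21 + 11 @ $20 = $12,299
Sale 2 (293) [LIFO — newest first]: 293 @ $19 = $5,567
Sale 3 (147) [LIFO — newest first]: 30 @ $19 + 117 @ $20 = $2,910
Total COGS = $12,299 + $5,567 + $2,910 = $20,776
Ending inventory: 111 @ $20 = $2,220
Check: goods available $22,996 = COGS $20,776 + ending $2,220

111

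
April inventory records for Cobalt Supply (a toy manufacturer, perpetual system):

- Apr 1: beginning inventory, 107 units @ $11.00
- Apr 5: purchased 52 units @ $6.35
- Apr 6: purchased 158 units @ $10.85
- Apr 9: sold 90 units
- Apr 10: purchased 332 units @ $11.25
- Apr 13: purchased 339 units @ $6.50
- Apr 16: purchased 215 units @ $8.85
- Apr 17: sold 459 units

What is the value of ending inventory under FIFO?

Apr 9, 90 sold [FIFO — oldest first]: 90 @ $11.00 = $990.00
Apr 17, 459 sold [FIFO — oldest first]: 17 @ $11.00 + 52 @ $6.35 + 158 @ $10.85 + 232 @ $11.25 = $4,841.50
Total COGS = $990.00 + $4,841.50 = $5,831.50
Ending inventory: 100 @ $11.25 + 339 @ $6.50 + 215 @ $8.85 = $5,231.25
Check: goods available $11,062.75 = COGS $5,831.50 + ending $5,231.25

Ending inventory = $5,231.25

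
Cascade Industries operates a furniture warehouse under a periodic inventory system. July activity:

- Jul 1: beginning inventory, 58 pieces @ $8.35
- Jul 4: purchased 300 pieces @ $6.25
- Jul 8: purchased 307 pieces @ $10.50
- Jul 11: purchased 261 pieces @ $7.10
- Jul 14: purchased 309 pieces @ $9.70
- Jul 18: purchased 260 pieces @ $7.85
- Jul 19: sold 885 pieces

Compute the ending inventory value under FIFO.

Ending inventory = $5,329.40

Jul 19, 885 sold [FIFO — oldest first]: 58 @ $8.35 + 300 @ $6.25 + 307 @ $10.50 + 220 @ $7.10 = $7,144.80
Ending inventory: 41 @ $7.10 + 309 @ $9.70 + 260 @ $7.85 = $5,329.40
Check: goods available $12,474.20 = COGS $7,144.80 + ending $5,329.40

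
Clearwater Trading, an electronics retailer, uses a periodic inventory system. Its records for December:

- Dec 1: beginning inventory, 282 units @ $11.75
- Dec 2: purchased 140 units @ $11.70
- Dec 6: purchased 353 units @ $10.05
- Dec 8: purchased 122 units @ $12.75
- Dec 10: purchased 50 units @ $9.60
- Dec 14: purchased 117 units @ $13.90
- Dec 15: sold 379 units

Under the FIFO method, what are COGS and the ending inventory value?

Dec 15, 379 sold [FIFO — oldest first]: 282 @ $11.75 + 97 @ $11.70 = $4,448.40
Ending inventory: 43 @ $11.70 + 353 @ $10.05 + 122 @ $12.75 + 50 @ $9.60 + 117 @ $13.90 = $7,712.55
Check: goods available $12,160.95 = COGS $4,448.40 + ending $7,712.55

COGS = $4,448.40; ending inventory = $7,712.55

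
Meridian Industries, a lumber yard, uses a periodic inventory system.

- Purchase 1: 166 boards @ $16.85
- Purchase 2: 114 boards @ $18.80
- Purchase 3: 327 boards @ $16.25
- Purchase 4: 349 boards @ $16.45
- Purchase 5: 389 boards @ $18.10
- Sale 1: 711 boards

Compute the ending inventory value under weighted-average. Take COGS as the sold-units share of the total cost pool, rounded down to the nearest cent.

Sale 1, sell 711: 711/1345 × $23,036.00 → $12,177.39
Ending inventory (cost pool remaining) = $10,858.61
Check: goods available $23,036.00 = COGS $12,177.39 + ending $10,858.61

Ending inventory = $10,858.61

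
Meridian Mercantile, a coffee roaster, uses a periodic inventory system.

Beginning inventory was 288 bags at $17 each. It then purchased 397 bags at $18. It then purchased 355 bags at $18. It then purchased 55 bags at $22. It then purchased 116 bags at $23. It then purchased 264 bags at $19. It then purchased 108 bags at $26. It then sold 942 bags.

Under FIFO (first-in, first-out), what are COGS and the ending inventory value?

COGS = $16,668; ending inventory = $13,466

Sale 1 (942) [FIFO — oldest first]: 288 @ $17 + 397 @ $18 + 257 @ $18 = $16,668
Ending inventory: 98 @ $18 + 55 @ $22 + 116 @ $23 + 264 @ $19 + 108 @ $26 = $13,466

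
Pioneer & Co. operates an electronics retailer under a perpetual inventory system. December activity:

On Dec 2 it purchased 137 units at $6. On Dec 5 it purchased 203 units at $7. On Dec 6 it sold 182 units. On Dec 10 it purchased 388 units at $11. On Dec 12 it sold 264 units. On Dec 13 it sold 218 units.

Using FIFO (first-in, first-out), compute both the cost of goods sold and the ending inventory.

Dec 6, 182 sold [FIFO — oldest first]: 137 @ $6 + 45 @ $7 = $1,137
Dec 12, 264 sold [FIFO — oldest first]: 158 @ $7 + 106 @ $11 = $2,272
Dec 13, 218 sold [FIFO — oldest first]: 218 @ $11 = $2,398
Total COGS = $1,137 + $2,272 + $2,398 = $5,807
Ending inventory: 64 @ $11 = $704

COGS = $5,807; ending inventory = $704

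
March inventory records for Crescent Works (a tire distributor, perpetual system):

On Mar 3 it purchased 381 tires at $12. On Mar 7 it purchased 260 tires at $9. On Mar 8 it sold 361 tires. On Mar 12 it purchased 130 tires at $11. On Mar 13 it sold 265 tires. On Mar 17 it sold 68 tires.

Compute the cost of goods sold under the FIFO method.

Mar 8, 361 sold [FIFO — oldest first]: 361 @ $12 = $4,332
Mar 13, 265 sold [FIFO — oldest first]: 20 @ $12 + 245 @ $9 = $2,445
Mar 17, 68 sold [FIFO — oldest first]: 15 @ $9 + 53 @ $11 = $718
Total COGS = $4,332 + $2,445 + $718 = $7,495
Ending inventory: 77 @ $11 = $847

COGS = $7,495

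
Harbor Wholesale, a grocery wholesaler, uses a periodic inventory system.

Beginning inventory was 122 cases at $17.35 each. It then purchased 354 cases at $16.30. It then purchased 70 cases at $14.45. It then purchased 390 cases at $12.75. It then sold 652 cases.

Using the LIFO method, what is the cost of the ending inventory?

Sale 1 (652) [LIFO — newest first]: 390 @ $12.75 + 70 @ $14.45 + 192 @ $16.30 = $9,113.60
Ending inventory: 122 @ $17.35 + 162 @ $16.30 = $4,757.30

Ending inventory = $4,757.30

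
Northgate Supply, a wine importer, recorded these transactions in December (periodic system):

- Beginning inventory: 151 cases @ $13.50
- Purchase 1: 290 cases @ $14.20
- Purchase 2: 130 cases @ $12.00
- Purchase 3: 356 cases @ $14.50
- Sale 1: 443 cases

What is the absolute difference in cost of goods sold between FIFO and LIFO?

FIFO COGS: 151 @ $13.50 + 290 @ $14.20 + 2 @ $12.00 = $6,180.50
LIFO COGS: 356 @ $14.50 + 87 @ $12.00 = $6,206.00
Difference = |$6,180.50 − $6,206.00| = $25.50

$25.50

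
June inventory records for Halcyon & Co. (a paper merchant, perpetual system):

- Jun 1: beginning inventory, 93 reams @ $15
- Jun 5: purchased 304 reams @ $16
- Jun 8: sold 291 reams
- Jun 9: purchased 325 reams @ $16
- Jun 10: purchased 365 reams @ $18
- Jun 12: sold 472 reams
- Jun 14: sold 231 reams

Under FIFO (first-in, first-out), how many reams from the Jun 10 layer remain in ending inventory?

93

Jun 8, 291 sold [FIFO — oldest first]: 93 @ $15 + 198 @ $16 = $4,563
Jun 12, 472 sold [FIFO — oldest first]: 106 @ $16 + 325 @ $16 + 41 @ $18 = $7,634
Jun 14, 231 sold [FIFO — oldest first]: 231 @ $18 = $4,158
Total COGS = $4,563 + $7,634 + $4,158 = $16,355
Ending inventory: 93 @ $18 = $1,674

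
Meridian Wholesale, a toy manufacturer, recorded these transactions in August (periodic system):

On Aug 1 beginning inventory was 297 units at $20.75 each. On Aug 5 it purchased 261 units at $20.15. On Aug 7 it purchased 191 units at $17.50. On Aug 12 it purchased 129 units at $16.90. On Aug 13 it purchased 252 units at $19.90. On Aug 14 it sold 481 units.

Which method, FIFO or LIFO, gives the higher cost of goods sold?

FIFO

FIFO COGS: 297 @ $20.75 + 184 @ $20.15 = $9,870.35
LIFO COGS: 252 @ $19.90 + 129 @ $16.90 + 100 @ $17.50 = $8,944.90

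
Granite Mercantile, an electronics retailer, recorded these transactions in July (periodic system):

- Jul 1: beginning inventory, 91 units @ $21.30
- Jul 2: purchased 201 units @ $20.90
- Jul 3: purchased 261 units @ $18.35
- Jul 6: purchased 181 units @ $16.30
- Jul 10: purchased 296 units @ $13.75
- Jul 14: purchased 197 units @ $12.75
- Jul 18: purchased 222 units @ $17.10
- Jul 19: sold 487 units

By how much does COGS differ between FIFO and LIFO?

$2,474.50

FIFO COGS: 91 @ $21.30 + 201 @ $20.90 + 195 @ $18.35 = $9,717.45
LIFO COGS: 222 @ $17.10 + 197 @ $12.75 + 68 @ $13.75 = $7,242.95
Difference = |$9,717.45 − $7,242.95| = $2,474.50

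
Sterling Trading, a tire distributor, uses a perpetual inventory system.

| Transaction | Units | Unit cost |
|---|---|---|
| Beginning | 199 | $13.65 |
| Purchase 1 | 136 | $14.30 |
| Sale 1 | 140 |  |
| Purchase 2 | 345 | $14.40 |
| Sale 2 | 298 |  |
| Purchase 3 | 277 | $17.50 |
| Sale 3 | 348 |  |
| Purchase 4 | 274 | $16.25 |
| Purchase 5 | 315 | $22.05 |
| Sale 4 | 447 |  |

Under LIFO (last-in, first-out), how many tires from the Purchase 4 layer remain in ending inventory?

Sale 1 (140) [LIFO — newest first]: 136 @ $14.30 + 4 @ $13.65 = $1,999.40
Sale 2 (298) [LIFO — newest first]: 298 @ $14.40 = $4,291.20
Sale 3 (348) [LIFO — newest first]: 277 @ $17.50 + 47 @ $14.40 + 24 @ $13.65 = $5,851.90
Sale 4 (447) [LIFO — newest first]: 315 @ $22.05 + 132 @ $16.25 = $9,090.75
Total COGS = $1,999.40 + $4,291.20 + $5,851.90 + $9,090.75 = $21,233.25
Ending inventory: 171 @ $13.65 + 142 @ $16.25 = $4,641.65

142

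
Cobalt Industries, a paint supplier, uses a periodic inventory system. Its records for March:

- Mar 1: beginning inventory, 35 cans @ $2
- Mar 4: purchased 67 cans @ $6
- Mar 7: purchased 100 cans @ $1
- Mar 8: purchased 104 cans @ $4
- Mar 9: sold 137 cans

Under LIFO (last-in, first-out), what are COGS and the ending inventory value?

COGS = $449; ending inventory = $539

Mar 9, 137 sold [LIFO — newest first]: 104 @ $4 + 33 @ $1 = $449
Ending inventory: 35 @ $2 + 67 @ $6 + 67 @ $1 = $539
Check: goods available $988 = COGS $449 + ending $539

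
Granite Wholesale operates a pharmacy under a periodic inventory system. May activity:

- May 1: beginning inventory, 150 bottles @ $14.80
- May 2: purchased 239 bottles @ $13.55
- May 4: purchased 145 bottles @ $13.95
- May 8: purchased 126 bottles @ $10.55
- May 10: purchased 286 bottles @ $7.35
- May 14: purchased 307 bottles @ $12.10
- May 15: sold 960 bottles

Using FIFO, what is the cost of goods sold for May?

May 15, 960 sold [FIFO — oldest first]: 150 @ $14.80 + 239 @ $13.55 + 145 @ $13.95 + 126 @ $10.55 + 286 @ $7.35 + 14 @ $12.10 = $11,082.00
Ending inventory: 293 @ $12.10 = $3,545.30

COGS = $11,082.00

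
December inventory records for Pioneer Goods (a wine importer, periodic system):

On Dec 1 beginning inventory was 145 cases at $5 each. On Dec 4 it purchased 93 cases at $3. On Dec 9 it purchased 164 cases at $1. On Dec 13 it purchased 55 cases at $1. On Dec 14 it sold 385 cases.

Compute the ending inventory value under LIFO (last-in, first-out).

Dec 14, 385 sold [LIFO — newest first]: 55 @ $1 + 164 @ $1 + 93 @ $3 + 73 @ $5 = $863
Ending inventory: 72 @ $5 = $360

Ending inventory = $360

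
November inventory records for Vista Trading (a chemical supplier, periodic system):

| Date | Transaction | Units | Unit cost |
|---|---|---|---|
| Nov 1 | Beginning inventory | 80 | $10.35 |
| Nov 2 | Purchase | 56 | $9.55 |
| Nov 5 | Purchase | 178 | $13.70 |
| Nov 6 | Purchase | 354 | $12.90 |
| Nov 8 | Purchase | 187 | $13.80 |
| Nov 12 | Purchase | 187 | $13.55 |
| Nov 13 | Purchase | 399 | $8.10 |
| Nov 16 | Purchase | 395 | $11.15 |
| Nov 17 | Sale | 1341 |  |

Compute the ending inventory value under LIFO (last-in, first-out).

Nov 17, 1341 sold [LIFO — newest first]: 395 @ $11.15 + 399 @ $8.10 + 187 @ $13.55 + 187 @ $13.80 + 173 @ $12.90 = $14,982.30
Ending inventory: 80 @ $10.35 + 56 @ $9.55 + 178 @ $13.70 + 181 @ $12.90 = $6,136.30
Check: goods available $21,118.60 = COGS $14,982.30 + ending $6,136.30

Ending inventory = $6,136.30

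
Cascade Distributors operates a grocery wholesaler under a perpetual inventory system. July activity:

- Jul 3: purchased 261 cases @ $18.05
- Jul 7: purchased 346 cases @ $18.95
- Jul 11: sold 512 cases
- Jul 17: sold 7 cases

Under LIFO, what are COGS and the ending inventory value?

Jul 11, 512 sold [LIFO — newest first]: 346 @ $18.95 + 166 @ $18.05 = $9,553.00
Jul 17, 7 sold [LIFO — newest first]: 7 @ $18.05 = $126.35
Total COGS = $9,553.00 + $126.35 = $9,679.35
Ending inventory: 88 @ $18.05 = $1,588.40
Check: goods available $11,267.75 = COGS $9,679.35 + ending $1,588.40

COGS = $9,679.35; ending inventory = $1,588.40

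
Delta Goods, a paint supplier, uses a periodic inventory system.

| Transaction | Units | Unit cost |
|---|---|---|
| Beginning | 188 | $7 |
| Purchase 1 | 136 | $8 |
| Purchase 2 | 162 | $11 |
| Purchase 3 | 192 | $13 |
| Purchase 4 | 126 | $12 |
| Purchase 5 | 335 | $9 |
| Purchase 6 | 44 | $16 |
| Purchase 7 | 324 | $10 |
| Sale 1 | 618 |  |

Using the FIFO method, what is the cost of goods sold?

Sale 1 (618) [FIFO — oldest first]: 188 @ $7 + 136 @ $8 + 162 @ $11 + 132 @ $13 = $5,902
Ending inventory: 60 @ $13 + 126 @ $12 + 335 @ $9 + 44 @ $16 + 324 @ $10 = $9,251

COGS = $5,902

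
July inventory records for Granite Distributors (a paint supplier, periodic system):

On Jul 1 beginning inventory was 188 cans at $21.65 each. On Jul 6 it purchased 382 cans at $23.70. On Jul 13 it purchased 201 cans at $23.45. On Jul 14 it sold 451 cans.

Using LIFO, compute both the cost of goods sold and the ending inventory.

Jul 14, 451 sold [LIFO — newest first]: 201 @ $23.45 + 250 @ $23.70 = $10,638.45
Ending inventory: 188 @ $21.65 + 132 @ $23.70 = $7,198.60

COGS = $10,638.45; ending inventory = $7,198.60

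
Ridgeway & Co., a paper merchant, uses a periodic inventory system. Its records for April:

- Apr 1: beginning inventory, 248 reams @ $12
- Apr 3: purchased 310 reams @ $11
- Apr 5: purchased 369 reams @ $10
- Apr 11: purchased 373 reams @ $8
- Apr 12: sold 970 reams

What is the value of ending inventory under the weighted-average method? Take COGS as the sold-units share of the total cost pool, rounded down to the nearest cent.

Ending inventory = $3,315.24

Apr 12, sell 970: 970/1300 × $13,060.00 → $9,744.76
Ending inventory (cost pool remaining) = $3,315.24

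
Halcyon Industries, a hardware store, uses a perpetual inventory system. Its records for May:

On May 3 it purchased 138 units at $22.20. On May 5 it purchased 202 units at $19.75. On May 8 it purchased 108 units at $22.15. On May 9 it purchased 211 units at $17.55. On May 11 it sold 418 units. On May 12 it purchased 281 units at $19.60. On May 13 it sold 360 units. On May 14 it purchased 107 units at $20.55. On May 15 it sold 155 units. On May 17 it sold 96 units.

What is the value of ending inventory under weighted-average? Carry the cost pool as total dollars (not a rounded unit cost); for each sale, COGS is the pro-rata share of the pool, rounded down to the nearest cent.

After May 3: 138 on hand, pool $3,063.60 (≈ $22.2000 each)
After May 5: 340 on hand, pool $7,053.10 (≈ $20.7444 each)
After May 8: 448 on hand, pool $9,445.30 (≈ $21.0833 each)
After May 9: 659 on hand, pool $13,148.35 (≈ $19.9520 each)
May 11, sell 418: 418/659 × $13,148.35 → $8,339.92
After May 12: 522 on hand, pool $10,316.03 (≈ $19.7625 each)
May 13, sell 360: 360/522 × $10,316.03 → $7,114.50
After May 14: 269 on hand, pool $5,400.38 (≈ $20.0758 each)
May 15, sell 155: 155/269 × $5,400.38 → $3,111.74
May 17, sell 96: 96/114 × $2,288.64 → $1,927.27
Total COGS = $8,339.92 + $7,114.50 + $3,111.74 + $1,927.27 = $20,493.43
Ending inventory (cost pool remaining) = $361.37

Ending inventory = $361.37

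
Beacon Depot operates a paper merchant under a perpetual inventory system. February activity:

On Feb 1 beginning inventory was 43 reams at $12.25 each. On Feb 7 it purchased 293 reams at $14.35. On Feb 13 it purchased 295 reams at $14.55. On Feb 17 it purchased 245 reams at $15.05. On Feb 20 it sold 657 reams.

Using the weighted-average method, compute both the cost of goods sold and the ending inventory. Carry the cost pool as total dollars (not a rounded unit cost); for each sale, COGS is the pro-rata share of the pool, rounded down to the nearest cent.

After Feb 1: 43 on hand, pool $526.75 (≈ $12.2500 each)
After Feb 7: 336 on hand, pool $4,731.30 (≈ $14.0813 each)
After Feb 13: 631 on hand, pool $9,023.55 (≈ $14.3004 each)
After Feb 17: 876 on hand, pool $12,710.80 (≈ $14.5100 each)
Feb 20, sell 657: 657/876 × $12,710.80 → $9,533.10
Ending inventory (cost pool remaining) = $3,177.70

COGS = $9,533.10; ending inventory = $3,177.70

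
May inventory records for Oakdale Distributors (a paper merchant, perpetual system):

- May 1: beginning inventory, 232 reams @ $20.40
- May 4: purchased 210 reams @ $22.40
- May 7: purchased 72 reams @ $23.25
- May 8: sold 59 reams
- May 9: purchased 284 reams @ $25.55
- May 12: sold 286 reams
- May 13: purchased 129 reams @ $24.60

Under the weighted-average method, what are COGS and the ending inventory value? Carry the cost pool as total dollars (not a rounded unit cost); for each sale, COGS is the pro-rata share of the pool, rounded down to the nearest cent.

COGS = $7,889.98; ending inventory = $13,650.42

After May 1: 232 on hand, pool $4,732.80 (≈ $20.4000 each)
After May 4: 442 on hand, pool $9,436.80 (≈ $21.3502 each)
After May 7: 514 on hand, pool $11,110.80 (≈ $21.6163 each)
May 8, sell 59: 59/514 × $11,110.80 → $1,275.36
After May 9: 739 on hand, pool $17,091.64 (≈ $23.1281 each)
May 12, sell 286: 286/739 × $17,091.64 → $6,614.62
After May 13: 582 on hand, pool $13,650.42 (≈ $23.4543 each)
Total COGS = $1,275.36 + $6,614.62 = $7,889.98
Ending inventory (cost pool remaining) = $13,650.42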